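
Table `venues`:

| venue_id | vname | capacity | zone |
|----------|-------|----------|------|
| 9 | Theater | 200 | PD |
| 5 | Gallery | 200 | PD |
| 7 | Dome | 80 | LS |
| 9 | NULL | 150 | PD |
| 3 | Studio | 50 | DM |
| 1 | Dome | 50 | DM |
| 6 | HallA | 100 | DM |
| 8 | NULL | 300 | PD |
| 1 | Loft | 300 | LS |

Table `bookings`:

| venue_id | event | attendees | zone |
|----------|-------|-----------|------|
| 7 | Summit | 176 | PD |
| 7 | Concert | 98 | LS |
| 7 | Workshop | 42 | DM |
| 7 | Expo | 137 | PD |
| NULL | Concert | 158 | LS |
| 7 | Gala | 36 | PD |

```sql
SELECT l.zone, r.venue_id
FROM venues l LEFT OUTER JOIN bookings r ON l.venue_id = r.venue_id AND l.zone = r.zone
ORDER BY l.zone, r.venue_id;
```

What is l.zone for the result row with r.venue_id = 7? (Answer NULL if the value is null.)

LS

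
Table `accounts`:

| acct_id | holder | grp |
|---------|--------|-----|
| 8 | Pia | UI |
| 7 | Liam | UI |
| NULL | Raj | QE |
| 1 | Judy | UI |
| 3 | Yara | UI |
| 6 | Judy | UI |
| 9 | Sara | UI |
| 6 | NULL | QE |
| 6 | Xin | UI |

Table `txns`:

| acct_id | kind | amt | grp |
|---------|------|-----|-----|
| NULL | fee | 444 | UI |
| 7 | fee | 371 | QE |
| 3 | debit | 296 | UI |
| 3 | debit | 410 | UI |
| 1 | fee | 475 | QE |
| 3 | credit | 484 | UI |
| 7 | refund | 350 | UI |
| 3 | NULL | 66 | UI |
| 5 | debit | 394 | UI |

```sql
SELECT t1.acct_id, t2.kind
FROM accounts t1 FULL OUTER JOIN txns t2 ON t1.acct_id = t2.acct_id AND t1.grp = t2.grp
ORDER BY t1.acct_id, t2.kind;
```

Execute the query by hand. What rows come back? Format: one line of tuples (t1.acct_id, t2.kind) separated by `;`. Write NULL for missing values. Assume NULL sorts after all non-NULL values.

(1, NULL); (3, credit); (3, debit); (3, debit); (3, NULL); (6, NULL); (6, NULL); (6, NULL); (7, refund); (8, NULL); (9, NULL); (NULL, debit); (NULL, fee); (NULL, fee); (NULL, fee); (NULL, NULL)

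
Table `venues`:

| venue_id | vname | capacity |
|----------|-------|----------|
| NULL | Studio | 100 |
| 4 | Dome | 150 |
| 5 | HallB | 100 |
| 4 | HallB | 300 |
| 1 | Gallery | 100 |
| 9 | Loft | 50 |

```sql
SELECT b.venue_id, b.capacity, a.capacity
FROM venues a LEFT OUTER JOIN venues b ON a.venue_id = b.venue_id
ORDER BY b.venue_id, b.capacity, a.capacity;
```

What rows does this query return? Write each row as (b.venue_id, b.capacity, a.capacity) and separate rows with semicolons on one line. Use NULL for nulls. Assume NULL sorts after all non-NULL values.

(1, 100, 100); (4, 150, 150); (4, 150, 300); (4, 300, 150); (4, 300, 300); (5, 100, 100); (9, 50, 50); (NULL, NULL, 100)

LEFT JOIN keeps every row from `venues a`; unmatched rows get NULL for `venues b`'s columns.
Matching on a.venue_id = b.venue_id. A NULL in a compared column never satisfies the condition.
- a row (venue_id=NULL): no match → kept, b columns NULL.
- a row (venue_id=4): matches 2 b row(s) → 2 output row(s).
- a row (venue_id=5): matches 1 b row(s) → 1 output row(s).
- a row (venue_id=4): matches 2 b row(s) → 2 output row(s).
- a row (venue_id=1): matches 1 b row(s) → 1 output row(s).
- a row (venue_id=9): matches 1 b row(s) → 1 output row(s).
After projecting and ordering:
b.venue_id | b.capacity | a.capacity
1 | 100 | 100
4 | 150 | 150
4 | 150 | 300
4 | 300 | 150
4 | 300 | 300
5 | 100 | 100
9 | 50 | 50
NULL | NULL | 100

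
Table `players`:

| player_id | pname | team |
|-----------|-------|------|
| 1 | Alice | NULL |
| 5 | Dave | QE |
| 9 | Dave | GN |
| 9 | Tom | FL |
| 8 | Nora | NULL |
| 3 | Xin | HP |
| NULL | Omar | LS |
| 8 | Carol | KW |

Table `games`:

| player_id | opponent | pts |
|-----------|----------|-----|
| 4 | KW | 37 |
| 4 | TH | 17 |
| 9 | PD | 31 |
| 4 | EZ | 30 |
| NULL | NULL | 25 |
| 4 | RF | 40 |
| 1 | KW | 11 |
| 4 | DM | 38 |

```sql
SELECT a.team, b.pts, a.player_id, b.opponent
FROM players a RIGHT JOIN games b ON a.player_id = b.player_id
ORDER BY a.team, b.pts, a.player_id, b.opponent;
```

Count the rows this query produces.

9

RIGHT JOIN keeps every row from `games`; unmatched rows get NULL for `players`'s columns.
Matching on a.player_id = b.player_id. A NULL in a compared column never satisfies the condition.
Matched pairs: 3; unmatched b rows kept: 6.
Total: 3 matched + 6 padded = 9 rows.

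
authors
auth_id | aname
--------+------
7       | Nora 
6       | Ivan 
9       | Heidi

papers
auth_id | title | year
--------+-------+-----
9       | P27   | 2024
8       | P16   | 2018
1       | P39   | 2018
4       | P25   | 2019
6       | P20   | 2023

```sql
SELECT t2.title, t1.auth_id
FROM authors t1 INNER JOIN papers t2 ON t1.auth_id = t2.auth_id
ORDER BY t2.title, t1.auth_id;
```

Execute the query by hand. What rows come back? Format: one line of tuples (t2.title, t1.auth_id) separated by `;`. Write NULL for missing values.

(P20, 6); (P27, 9)

INNER JOIN keeps only pairs where the ON condition holds.
Matching on t1.auth_id = t2.auth_id.
Matched pairs: 2.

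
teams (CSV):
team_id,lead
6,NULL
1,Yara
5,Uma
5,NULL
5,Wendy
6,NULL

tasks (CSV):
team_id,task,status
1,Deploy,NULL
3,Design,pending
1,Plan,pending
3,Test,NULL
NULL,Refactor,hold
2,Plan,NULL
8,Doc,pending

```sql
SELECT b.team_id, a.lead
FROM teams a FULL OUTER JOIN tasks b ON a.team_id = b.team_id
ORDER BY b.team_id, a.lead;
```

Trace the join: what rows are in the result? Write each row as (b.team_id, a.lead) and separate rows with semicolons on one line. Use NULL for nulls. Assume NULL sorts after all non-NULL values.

FULL OUTER JOIN keeps every row from both sides; unmatched rows get NULL for the other side's columns.
Matching on a.team_id = b.team_id. A NULL in a compared column never satisfies the condition.
- team_id=6: no b row matches, row kept with b columns NULL.
- team_id=1: 2 matching b row(s), so 2 row(s) emitted.
- team_id=5: no b row matches, row kept with b columns NULL.
- team_id=5: no b row matches, row kept with b columns NULL.
- team_id=5: no b row matches, row kept with b columns NULL.
- team_id=6: no b row matches, row kept with b columns NULL.
- plus 5 unmatched b row(s), each kept with NULL a columns.

(1, Yara); (1, Yara); (2, NULL); (3, NULL); (3, NULL); (8, NULL); (NULL, Uma); (NULL, Wendy); (NULL, NULL); (NULL, NULL); (NULL, NULL); (NULL, NULL)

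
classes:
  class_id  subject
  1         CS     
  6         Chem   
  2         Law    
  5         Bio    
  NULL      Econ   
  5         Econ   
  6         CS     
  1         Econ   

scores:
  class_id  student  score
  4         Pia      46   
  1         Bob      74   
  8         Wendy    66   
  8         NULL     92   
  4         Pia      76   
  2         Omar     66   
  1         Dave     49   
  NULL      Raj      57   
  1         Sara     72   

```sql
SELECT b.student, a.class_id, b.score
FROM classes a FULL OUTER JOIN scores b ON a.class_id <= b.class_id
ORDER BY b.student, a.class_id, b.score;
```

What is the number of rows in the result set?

FULL OUTER JOIN keeps every row from both sides; unmatched rows get NULL for the other side's columns.
Matching on a.class_id <= b.class_id. A NULL in a compared column never satisfies the condition.
Matched pairs: 29; unmatched a rows kept: 1; unmatched b rows kept: 1.
Total: 29 matched + 2 padded = 31 rows.

31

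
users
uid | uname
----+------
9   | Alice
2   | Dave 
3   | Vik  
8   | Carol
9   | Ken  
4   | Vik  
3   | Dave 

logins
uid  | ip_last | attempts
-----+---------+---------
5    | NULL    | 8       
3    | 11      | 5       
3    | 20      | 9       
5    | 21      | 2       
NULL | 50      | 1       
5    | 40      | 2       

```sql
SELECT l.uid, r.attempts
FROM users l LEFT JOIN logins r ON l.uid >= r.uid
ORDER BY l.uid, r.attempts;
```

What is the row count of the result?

22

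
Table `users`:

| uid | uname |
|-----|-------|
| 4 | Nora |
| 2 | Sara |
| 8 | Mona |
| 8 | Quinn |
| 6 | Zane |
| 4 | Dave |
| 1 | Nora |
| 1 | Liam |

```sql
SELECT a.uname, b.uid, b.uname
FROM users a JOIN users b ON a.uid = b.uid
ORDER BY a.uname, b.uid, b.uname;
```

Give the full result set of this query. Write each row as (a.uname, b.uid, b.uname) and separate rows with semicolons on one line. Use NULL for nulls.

(Dave, 4, Dave); (Dave, 4, Nora); (Liam, 1, Liam); (Liam, 1, Nora); (Mona, 8, Mona); (Mona, 8, Quinn); (Nora, 1, Liam); (Nora, 1, Nora); (Nora, 4, Dave); (Nora, 4, Nora); (Quinn, 8, Mona); (Quinn, 8, Quinn); (Sara, 2, Sara); (Zane, 6, Zane)

INNER JOIN keeps only pairs where the ON condition holds.
Matching on a.uid = b.uid.
Matched pairs: 14.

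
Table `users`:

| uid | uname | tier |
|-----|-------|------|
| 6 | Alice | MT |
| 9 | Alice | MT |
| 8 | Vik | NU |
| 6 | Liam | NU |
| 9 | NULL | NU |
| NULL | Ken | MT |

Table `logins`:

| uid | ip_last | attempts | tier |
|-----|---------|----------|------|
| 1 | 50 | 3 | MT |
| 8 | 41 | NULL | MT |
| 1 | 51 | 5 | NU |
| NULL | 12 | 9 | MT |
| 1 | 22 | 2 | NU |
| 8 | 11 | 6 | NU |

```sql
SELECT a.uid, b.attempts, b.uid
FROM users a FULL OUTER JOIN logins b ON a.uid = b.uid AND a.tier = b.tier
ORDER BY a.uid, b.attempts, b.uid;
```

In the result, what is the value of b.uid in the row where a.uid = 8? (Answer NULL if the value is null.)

FULL OUTER JOIN keeps every row from both sides; unmatched rows get NULL for the other side's columns.
Matching on a.uid = b.uid AND a.tier = b.tier. A NULL in a compared column never satisfies the condition.
- a (uid=6, tier=MT) has no partner → padded with NULL.
- a (uid=9, tier=MT) has no partner → padded with NULL.
- a (uid=8, tier=NU) pairs with 1 row(s) of b.
- a (uid=6, tier=NU) has no partner → padded with NULL.
- a (uid=9, tier=NU) has no partner → padded with NULL.
- a (uid=NULL, tier=MT) has no partner → padded with NULL.
- plus 5 unmatched b row(s), each kept with NULL a columns.

8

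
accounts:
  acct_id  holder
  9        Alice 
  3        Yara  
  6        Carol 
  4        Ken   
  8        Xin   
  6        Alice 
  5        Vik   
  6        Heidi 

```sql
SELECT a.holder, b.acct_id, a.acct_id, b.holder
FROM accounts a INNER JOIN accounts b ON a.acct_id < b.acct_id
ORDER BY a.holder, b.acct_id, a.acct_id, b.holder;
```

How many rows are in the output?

25

INNER JOIN keeps only pairs where the ON condition holds.
Matching on a.acct_id < b.acct_id.
- a (acct_id=9) has no partner → excluded.
- a (acct_id=3) pairs with 7 row(s) of b.
- a (acct_id=6) pairs with 2 row(s) of b.
- a (acct_id=4) pairs with 6 row(s) of b.
- a (acct_id=8) pairs with 1 row(s) of b.
- a (acct_id=6) pairs with 2 row(s) of b.
- a (acct_id=5) pairs with 5 row(s) of b.
- a (acct_id=6) pairs with 2 row(s) of b.
Total: 25 rows.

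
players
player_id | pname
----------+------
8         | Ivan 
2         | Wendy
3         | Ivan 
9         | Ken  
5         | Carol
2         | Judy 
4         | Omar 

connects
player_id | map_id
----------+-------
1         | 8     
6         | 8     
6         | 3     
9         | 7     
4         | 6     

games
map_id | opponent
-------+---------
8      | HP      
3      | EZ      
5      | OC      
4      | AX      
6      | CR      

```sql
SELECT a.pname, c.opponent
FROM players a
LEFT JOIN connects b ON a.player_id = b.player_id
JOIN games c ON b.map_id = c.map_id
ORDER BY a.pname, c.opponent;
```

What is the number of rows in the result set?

Evaluate left to right. First `players a LEFT JOIN connects b` on player_id: 7 row(s).
Then INNER JOIN `games c` on map_id: keep only rows whose b.map_id appears in c.
Result: 1 row(s).

1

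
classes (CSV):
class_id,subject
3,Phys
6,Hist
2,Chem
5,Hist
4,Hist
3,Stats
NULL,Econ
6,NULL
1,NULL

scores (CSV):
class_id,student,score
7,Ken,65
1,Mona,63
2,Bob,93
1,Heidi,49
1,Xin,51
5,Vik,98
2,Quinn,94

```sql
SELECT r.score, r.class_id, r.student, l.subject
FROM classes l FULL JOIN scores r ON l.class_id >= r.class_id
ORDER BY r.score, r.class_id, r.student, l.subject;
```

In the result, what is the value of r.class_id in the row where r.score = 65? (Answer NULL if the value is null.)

7

FULL OUTER JOIN keeps every row from both sides; unmatched rows get NULL for the other side's columns.
Matching on l.class_id >= r.class_id. A NULL in a compared column never satisfies the condition.
- class_id=3: 5 matching r row(s), so 5 row(s) emitted.
- class_id=6: 6 matching r row(s), so 6 row(s) emitted.
- class_id=2: 5 matching r row(s), so 5 row(s) emitted.
- class_id=5: 6 matching r row(s), so 6 row(s) emitted.
- class_id=4: 5 matching r row(s), so 5 row(s) emitted.
- class_id=3: 5 matching r row(s), so 5 row(s) emitted.
- class_id=NULL: no r row matches, row kept with r columns NULL.
- class_id=6: 6 matching r row(s), so 6 row(s) emitted.
- class_id=1: 3 matching r row(s), so 3 row(s) emitted.
- 1 r row(s) had no l match → kept, l columns NULL.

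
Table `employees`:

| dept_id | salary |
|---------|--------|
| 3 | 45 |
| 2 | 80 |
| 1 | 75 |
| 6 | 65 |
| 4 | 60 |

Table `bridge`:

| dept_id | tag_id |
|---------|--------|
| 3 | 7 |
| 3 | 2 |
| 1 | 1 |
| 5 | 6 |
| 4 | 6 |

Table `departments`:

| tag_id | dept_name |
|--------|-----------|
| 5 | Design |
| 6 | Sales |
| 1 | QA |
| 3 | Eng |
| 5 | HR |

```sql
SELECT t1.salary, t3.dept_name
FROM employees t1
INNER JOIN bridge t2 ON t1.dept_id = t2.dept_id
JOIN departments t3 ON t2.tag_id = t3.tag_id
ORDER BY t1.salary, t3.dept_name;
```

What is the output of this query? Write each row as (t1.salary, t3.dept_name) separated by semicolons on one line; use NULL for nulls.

(60, Sales); (75, QA)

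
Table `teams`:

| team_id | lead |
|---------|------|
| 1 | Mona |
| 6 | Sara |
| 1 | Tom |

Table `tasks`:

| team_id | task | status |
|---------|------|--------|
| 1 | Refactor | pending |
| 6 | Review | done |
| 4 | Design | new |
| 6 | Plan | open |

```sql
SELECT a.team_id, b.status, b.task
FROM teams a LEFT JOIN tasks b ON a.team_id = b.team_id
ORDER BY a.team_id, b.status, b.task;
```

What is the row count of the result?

LEFT JOIN keeps every row from `teams`; unmatched rows get NULL for `tasks`'s columns.
Matching on a.team_id = b.team_id.
- a row (team_id=1): matches 1 b row(s) → 1 output row(s).
- a row (team_id=6): matches 2 b row(s) → 2 output row(s).
- a row (team_id=1): matches 1 b row(s) → 1 output row(s).
Total: 4 rows.

4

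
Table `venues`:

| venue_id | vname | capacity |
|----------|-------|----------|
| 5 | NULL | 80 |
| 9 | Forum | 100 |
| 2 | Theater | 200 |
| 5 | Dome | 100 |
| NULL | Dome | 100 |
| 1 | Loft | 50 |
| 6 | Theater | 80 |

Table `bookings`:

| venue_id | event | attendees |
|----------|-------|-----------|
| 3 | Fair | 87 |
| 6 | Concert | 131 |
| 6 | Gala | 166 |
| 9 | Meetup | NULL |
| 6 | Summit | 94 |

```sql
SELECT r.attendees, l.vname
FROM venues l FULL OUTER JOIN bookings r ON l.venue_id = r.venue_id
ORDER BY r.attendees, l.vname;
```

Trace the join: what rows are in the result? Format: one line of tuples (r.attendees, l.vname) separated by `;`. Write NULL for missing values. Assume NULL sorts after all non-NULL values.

(87, NULL); (94, Theater); (131, Theater); (166, Theater); (NULL, Dome); (NULL, Dome); (NULL, Forum); (NULL, Loft); (NULL, Theater); (NULL, NULL)

FULL OUTER JOIN keeps every row from both sides; unmatched rows get NULL for the other side's columns.
Matching on l.venue_id = r.venue_id. A NULL in a compared column never satisfies the condition.
Matched pairs: 4; unmatched l rows kept: 5; unmatched r rows kept: 1.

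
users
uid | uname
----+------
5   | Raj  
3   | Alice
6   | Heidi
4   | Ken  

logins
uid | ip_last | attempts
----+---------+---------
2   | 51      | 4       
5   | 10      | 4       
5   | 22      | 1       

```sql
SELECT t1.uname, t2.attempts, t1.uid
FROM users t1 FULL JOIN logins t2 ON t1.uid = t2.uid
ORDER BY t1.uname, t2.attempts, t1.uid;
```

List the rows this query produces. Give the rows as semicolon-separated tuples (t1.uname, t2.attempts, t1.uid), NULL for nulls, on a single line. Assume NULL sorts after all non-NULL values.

(Alice, NULL, 3); (Heidi, NULL, 6); (Ken, NULL, 4); (Raj, 1, 5); (Raj, 4, 5); (NULL, 4, NULL)

FULL OUTER JOIN keeps every row from both sides; unmatched rows get NULL for the other side's columns.
Matching on t1.uid = t2.uid.
- uid=5: 2 matching t2 row(s), so 2 row(s) emitted.
- uid=3: no t2 row matches, row kept with t2 columns NULL.
- uid=6: no t2 row matches, row kept with t2 columns NULL.
- uid=4: no t2 row matches, row kept with t2 columns NULL.
- 1 t2 row(s) had no t1 match → kept, t1 columns NULL.
After projecting and ordering:
t1.uname | t2.attempts | t1.uid
Alice | NULL | 3
Heidi | NULL | 6
Ken | NULL | 4
Raj | 1 | 5
Raj | 4 | 5
NULL | 4 | NULL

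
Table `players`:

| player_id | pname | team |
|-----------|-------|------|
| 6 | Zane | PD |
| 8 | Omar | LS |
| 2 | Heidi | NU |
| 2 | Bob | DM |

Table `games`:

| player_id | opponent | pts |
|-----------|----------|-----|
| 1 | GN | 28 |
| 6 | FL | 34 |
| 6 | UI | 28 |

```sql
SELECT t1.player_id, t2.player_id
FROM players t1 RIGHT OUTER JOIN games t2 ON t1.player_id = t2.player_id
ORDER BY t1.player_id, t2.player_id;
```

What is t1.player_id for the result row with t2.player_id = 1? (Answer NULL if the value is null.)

RIGHT JOIN keeps every row from `games`; unmatched rows get NULL for `players`'s columns.
Matching on t1.player_id = t2.player_id.
- t1 row (player_id=6): matches 2 t2 row(s) → 2 output row(s).
- t1 row (player_id=8): no match.
- t1 row (player_id=2): no match.
- t1 row (player_id=2): no match.
- 1 row(s) from t2 found no t1 partner → padded with NULL.

NULL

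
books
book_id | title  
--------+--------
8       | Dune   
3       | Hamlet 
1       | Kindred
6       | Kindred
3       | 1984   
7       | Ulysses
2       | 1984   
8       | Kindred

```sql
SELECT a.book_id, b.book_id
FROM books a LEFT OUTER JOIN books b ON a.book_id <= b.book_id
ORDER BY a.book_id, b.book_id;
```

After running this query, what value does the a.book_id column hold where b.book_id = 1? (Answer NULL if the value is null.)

1

LEFT JOIN keeps every row from `books a`; unmatched rows get NULL for `books b`'s columns.
Matching on a.book_id <= b.book_id.
Matched pairs: 38; unmatched a rows kept: 0.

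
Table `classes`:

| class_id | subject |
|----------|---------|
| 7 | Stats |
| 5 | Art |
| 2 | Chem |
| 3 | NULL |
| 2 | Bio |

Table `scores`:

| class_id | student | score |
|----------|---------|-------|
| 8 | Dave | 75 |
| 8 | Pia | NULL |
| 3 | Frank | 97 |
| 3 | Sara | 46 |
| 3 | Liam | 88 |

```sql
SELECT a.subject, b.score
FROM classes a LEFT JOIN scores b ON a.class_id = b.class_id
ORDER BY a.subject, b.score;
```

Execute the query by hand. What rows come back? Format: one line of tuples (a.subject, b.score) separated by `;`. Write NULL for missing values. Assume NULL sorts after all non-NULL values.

(Art, NULL); (Bio, NULL); (Chem, NULL); (Stats, NULL); (NULL, 46); (NULL, 88); (NULL, 97)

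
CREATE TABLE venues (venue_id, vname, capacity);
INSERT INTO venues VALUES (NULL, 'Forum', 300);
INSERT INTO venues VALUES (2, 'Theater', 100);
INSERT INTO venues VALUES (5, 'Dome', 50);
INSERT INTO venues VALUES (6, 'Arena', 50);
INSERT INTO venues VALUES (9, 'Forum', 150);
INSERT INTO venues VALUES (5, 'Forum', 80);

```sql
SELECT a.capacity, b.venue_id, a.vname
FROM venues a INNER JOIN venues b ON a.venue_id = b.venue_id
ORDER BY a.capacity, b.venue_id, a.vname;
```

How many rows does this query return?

INNER JOIN keeps only pairs where the ON condition holds.
Matching on a.venue_id = b.venue_id. A NULL in a compared column never satisfies the condition.
Matched pairs: 7.
Total: 7 rows.

7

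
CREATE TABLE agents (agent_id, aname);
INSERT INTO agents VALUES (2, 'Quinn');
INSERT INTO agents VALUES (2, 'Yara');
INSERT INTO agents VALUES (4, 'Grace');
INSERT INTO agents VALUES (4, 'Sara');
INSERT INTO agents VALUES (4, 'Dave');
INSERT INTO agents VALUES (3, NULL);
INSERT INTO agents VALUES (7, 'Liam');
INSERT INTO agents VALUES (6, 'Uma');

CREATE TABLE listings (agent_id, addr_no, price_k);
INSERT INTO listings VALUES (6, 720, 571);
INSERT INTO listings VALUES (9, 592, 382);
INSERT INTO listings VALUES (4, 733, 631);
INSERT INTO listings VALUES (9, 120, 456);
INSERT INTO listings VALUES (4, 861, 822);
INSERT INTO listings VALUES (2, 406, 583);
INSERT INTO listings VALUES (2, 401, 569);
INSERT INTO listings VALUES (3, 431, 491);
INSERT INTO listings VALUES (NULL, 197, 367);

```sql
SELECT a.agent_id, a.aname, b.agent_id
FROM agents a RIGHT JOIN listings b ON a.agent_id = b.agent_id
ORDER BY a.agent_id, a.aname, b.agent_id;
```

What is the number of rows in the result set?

15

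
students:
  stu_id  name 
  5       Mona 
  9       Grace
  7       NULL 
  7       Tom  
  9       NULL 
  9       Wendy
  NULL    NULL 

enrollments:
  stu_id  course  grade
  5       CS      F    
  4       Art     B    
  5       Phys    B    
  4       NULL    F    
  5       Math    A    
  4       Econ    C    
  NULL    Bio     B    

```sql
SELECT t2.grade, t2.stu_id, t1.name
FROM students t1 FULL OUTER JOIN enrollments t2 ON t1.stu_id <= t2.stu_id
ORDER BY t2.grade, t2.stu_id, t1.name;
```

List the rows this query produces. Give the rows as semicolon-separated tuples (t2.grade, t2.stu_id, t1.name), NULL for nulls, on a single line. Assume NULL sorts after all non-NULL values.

(A, 5, Mona); (B, 4, NULL); (B, 5, Mona); (B, NULL, NULL); (C, 4, NULL); (F, 4, NULL); (F, 5, Mona); (NULL, NULL, Grace); (NULL, NULL, Tom); (NULL, NULL, Wendy); (NULL, NULL, NULL); (NULL, NULL, NULL); (NULL, NULL, NULL)

FULL OUTER JOIN keeps every row from both sides; unmatched rows get NULL for the other side's columns.
Matching on t1.stu_id <= t2.stu_id. A NULL in a compared column never satisfies the condition.
Matched pairs: 3; unmatched t1 rows kept: 6; unmatched t2 rows kept: 4.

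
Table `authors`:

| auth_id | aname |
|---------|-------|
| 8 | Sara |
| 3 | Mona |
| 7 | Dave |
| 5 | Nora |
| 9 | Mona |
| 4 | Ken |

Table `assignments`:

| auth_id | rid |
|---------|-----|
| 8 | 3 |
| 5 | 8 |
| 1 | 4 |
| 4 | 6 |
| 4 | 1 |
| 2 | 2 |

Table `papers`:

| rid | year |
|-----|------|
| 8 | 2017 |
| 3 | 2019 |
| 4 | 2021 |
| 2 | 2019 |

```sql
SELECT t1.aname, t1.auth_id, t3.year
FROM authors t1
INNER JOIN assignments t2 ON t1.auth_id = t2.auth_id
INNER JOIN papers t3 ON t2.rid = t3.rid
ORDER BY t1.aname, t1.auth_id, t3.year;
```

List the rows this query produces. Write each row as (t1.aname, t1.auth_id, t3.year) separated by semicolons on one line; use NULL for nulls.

(Nora, 5, 2017); (Sara, 8, 2019)

Evaluate left to right. First `authors t1 INNER JOIN assignments t2` on auth_id: 4 row(s).
Then INNER JOIN `papers t3` on rid: keep only rows whose t2.rid appears in t3.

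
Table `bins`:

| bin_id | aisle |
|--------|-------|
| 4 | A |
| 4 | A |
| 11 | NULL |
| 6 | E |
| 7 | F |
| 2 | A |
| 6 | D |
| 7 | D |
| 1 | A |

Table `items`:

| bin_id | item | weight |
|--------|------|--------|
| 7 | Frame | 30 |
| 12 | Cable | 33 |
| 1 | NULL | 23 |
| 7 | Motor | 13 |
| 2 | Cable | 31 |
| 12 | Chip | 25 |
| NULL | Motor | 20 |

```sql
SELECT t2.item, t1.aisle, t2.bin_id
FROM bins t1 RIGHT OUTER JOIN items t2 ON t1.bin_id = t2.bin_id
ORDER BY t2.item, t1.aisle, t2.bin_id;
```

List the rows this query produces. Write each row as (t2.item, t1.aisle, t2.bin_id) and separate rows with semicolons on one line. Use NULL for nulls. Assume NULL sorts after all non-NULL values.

(Cable, A, 2); (Cable, NULL, 12); (Chip, NULL, 12); (Frame, D, 7); (Frame, F, 7); (Motor, D, 7); (Motor, F, 7); (Motor, NULL, NULL); (NULL, A, 1)

RIGHT JOIN keeps every row from `items`; unmatched rows get NULL for `bins`'s columns.
Matching on t1.bin_id = t2.bin_id. A NULL in a compared column never satisfies the condition.
- t1 row (bin_id=4): no match.
- t1 row (bin_id=4): no match.
- t1 row (bin_id=11): no match.
- t1 row (bin_id=6): no match.
- t1 row (bin_id=7): matches 2 t2 row(s) → 2 output row(s).
- t1 row (bin_id=2): matches 1 t2 row(s) → 1 output row(s).
- t1 row (bin_id=6): no match.
- t1 row (bin_id=7): matches 2 t2 row(s) → 2 output row(s).
- t1 row (bin_id=1): matches 1 t2 row(s) → 1 output row(s).
- 3 t2 row(s) had no t1 match → kept, t1 columns NULL.
After projecting and ordering:
t2.item | t1.aisle | t2.bin_id
Cable | A | 2
Cable | NULL | 12
Chip | NULL | 12
Frame | D | 7
Frame | F | 7
Motor | D | 7
Motor | F | 7
Motor | NULL | NULL
NULL | A | 1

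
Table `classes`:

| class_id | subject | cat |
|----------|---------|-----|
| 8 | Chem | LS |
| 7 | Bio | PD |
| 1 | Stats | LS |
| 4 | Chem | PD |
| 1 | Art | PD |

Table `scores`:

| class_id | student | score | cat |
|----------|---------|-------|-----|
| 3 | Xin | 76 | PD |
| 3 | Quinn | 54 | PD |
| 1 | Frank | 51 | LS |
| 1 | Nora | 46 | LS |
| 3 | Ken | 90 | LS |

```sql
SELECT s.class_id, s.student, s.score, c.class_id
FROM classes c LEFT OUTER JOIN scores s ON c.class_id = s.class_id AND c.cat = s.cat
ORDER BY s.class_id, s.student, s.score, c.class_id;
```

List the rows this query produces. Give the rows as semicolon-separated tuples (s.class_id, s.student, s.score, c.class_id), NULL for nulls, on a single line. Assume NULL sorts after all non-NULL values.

(1, Frank, 51, 1); (1, Nora, 46, 1); (NULL, NULL, NULL, 1); (NULL, NULL, NULL, 4); (NULL, NULL, NULL, 7); (NULL, NULL, NULL, 8)

LEFT JOIN keeps every row from `classes`; unmatched rows get NULL for `scores`'s columns.
Matching on c.class_id = s.class_id AND c.cat = s.cat.
Matched pairs: 2; unmatched c rows kept: 4.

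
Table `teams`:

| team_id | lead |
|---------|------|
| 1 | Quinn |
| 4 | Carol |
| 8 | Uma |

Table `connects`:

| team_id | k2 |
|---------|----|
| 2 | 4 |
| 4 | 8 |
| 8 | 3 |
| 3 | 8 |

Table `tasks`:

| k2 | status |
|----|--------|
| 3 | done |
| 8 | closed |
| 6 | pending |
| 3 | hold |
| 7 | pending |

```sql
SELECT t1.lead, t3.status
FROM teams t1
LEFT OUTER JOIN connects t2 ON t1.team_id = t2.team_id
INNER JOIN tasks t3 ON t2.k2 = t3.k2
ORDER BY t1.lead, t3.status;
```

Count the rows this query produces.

3

Evaluate left to right. First `teams t1 LEFT JOIN connects t2` on team_id: 3 row(s).
Then INNER JOIN `tasks t3` on k2: keep only rows whose t2.k2 appears in t3.
Result: 3 row(s).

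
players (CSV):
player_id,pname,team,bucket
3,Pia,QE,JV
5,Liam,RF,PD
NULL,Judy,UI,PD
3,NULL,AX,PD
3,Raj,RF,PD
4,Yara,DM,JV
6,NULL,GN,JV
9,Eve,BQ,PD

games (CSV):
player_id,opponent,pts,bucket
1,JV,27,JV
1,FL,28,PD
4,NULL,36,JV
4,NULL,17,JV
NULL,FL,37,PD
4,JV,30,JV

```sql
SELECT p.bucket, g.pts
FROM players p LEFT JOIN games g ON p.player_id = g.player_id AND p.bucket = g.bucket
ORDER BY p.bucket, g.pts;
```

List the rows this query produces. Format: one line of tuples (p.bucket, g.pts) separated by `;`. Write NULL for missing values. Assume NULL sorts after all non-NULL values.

LEFT JOIN keeps every row from `players`; unmatched rows get NULL for `games`'s columns.
Matching on p.player_id = g.player_id AND p.bucket = g.bucket. A NULL in a compared column never satisfies the condition.
- p (player_id=3, bucket=JV) has no partner → padded with NULL.
- p (player_id=5, bucket=PD) has no partner → padded with NULL.
- p (player_id=NULL, bucket=PD) has no partner → padded with NULL.
- p (player_id=3, bucket=PD) has no partner → padded with NULL.
- p (player_id=3, bucket=PD) has no partner → padded with NULL.
- p (player_id=4, bucket=JV) pairs with 3 row(s) of g.
- p (player_id=6, bucket=JV) has no partner → padded with NULL.
- p (player_id=9, bucket=PD) has no partner → padded with NULL.
After projecting and ordering:
p.bucket | g.pts
JV | 17
JV | 30
JV | 36
JV | NULL
JV | NULL
PD | NULL
PD | NULL
PD | NULL
PD | NULL
PD | NULL

(JV, 17); (JV, 30); (JV, 36); (JV, NULL); (JV, NULL); (PD, NULL); (PD, NULL); (PD, NULL); (PD, NULL); (PD, NULL)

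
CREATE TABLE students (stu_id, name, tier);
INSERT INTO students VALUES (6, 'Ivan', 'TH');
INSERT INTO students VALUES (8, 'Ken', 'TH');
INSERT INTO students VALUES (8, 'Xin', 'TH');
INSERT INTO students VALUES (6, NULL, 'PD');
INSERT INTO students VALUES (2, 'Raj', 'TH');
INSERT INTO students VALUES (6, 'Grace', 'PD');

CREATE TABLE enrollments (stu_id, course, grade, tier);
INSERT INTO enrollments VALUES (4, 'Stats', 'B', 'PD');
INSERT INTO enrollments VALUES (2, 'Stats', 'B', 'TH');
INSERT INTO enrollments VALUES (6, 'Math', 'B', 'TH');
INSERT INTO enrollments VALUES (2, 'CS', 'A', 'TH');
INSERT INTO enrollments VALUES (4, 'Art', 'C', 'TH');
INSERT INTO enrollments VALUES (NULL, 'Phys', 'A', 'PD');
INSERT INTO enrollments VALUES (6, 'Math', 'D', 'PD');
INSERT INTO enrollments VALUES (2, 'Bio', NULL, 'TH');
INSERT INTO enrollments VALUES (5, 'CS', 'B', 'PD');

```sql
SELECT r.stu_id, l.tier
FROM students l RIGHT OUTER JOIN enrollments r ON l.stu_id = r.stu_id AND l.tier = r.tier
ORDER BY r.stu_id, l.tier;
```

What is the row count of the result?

10

RIGHT JOIN keeps every row from `enrollments`; unmatched rows get NULL for `students`'s columns.
Matching on l.stu_id = r.stu_id AND l.tier = r.tier. A NULL in a compared column never satisfies the condition.
- l[0] stu_id=6, tier=TH → 1 match(es) in r → 1 row(s).
- l[1] stu_id=8, tier=TH → no match.
- l[2] stu_id=8, tier=TH → no match.
- l[3] stu_id=6, tier=PD → 1 match(es) in r → 1 row(s).
- l[4] stu_id=2, tier=TH → 3 match(es) in r → 3 row(s).
- l[5] stu_id=6, tier=PD → 1 match(es) in r → 1 row(s).
- 4 r row(s) had no l match → kept, l columns NULL.
Total: 6 matched + 4 padded = 10 rows.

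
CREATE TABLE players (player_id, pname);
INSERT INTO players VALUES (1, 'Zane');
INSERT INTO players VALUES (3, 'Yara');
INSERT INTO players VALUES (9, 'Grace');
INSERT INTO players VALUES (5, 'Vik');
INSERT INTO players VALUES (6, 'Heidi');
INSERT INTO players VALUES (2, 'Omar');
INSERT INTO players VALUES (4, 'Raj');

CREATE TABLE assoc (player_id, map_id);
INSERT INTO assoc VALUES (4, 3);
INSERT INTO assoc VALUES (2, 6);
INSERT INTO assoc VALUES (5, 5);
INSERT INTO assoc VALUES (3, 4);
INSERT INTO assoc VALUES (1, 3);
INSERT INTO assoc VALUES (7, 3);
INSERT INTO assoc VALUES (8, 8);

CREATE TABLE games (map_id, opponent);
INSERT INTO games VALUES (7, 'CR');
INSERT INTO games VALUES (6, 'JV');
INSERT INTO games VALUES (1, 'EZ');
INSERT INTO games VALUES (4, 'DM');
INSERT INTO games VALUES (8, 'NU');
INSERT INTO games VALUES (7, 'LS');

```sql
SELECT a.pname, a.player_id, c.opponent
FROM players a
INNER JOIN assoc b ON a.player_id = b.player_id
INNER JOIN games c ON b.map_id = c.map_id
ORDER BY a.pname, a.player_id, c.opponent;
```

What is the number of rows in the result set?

Joins associate left-to-right: players INNER JOIN assoc on player_id gives 5 intermediate row(s).
Then INNER JOIN `games c` on map_id: keep only rows whose b.map_id appears in c.
Result: 2 row(s).

2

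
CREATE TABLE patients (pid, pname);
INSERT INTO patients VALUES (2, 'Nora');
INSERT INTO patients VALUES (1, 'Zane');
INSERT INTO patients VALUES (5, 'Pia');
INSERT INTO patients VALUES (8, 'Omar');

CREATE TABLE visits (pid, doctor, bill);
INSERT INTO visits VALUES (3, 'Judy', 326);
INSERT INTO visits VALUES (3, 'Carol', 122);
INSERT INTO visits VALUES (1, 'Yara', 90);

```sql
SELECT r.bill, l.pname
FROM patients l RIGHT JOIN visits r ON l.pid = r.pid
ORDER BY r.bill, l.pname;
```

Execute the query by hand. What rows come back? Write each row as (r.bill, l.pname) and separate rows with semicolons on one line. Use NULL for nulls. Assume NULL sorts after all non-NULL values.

RIGHT JOIN keeps every row from `visits`; unmatched rows get NULL for `patients`'s columns.
Matching on l.pid = r.pid.
- l (pid=2) has no partner in r.
- l (pid=1) pairs with 1 row(s) of r.
- l (pid=5) has no partner in r.
- l (pid=8) has no partner in r.
- plus 2 unmatched r row(s), each kept with NULL l columns.
After projecting and ordering:
r.bill | l.pname
90 | Zane
122 | NULL
326 | NULL

(90, Zane); (122, NULL); (326, NULL)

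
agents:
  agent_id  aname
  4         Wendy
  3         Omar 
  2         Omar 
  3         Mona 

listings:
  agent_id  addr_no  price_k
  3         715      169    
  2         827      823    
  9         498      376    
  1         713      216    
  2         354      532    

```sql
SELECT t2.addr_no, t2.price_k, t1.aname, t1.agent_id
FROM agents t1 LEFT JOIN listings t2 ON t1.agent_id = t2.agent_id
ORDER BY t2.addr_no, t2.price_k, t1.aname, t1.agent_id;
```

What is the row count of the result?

5

LEFT JOIN keeps every row from `agents`; unmatched rows get NULL for `listings`'s columns.
Matching on t1.agent_id = t2.agent_id.
Matched pairs: 4; unmatched t1 rows kept: 1.
Total: 4 matched + 1 padded = 5 rows.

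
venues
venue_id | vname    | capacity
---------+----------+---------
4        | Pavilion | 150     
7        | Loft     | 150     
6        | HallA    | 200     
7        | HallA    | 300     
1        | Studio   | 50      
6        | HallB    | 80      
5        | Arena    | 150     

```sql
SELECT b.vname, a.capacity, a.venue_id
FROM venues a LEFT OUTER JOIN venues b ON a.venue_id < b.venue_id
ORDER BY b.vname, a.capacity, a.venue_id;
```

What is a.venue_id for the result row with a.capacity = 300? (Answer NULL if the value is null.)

7

LEFT JOIN keeps every row from `venues a`; unmatched rows get NULL for `venues b`'s columns.
Matching on a.venue_id < b.venue_id.
Matched pairs: 19; unmatched a rows kept: 2.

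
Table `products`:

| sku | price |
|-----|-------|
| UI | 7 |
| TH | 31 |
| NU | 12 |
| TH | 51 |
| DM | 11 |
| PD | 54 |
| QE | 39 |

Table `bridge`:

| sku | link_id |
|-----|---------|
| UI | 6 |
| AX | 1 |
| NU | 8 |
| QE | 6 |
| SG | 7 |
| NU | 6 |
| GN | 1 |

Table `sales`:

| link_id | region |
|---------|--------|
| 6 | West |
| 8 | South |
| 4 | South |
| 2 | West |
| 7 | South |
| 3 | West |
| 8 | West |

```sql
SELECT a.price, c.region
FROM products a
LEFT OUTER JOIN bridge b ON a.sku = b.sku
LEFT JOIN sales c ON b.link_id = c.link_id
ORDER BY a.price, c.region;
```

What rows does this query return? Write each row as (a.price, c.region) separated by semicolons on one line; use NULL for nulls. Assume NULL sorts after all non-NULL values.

(7, West); (11, NULL); (12, South); (12, West); (12, West); (31, NULL); (39, West); (51, NULL); (54, NULL)

Evaluate left to right. First `products a LEFT JOIN bridge b` on sku: 8 row(s).
Then LEFT JOIN `sales c` on link_id: each of those 8 rows is kept; rows whose b.link_id has no match in c get NULL for c's columns.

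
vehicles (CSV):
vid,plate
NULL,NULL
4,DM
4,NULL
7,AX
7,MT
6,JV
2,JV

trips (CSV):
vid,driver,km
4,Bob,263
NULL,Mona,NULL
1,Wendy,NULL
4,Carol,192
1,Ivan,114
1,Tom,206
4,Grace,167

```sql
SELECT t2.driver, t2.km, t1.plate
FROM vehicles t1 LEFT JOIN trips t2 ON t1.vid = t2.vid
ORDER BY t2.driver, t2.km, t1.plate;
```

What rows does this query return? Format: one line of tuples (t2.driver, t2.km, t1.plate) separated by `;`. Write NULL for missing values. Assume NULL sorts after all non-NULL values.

(Bob, 263, DM); (Bob, 263, NULL); (Carol, 192, DM); (Carol, 192, NULL); (Grace, 167, DM); (Grace, 167, NULL); (NULL, NULL, AX); (NULL, NULL, JV); (NULL, NULL, JV); (NULL, NULL, MT); (NULL, NULL, NULL)

LEFT JOIN keeps every row from `vehicles`; unmatched rows get NULL for `trips`'s columns.
Matching on t1.vid = t2.vid. A NULL in a compared column never satisfies the condition.
- t1 (vid=NULL) has no partner → padded with NULL.
- t1 (vid=4) pairs with 3 row(s) of t2.
- t1 (vid=4) pairs with 3 row(s) of t2.
- t1 (vid=7) has no partner → padded with NULL.
- t1 (vid=7) has no partner → padded with NULL.
- t1 (vid=6) has no partner → padded with NULL.
- t1 (vid=2) has no partner → padded with NULL.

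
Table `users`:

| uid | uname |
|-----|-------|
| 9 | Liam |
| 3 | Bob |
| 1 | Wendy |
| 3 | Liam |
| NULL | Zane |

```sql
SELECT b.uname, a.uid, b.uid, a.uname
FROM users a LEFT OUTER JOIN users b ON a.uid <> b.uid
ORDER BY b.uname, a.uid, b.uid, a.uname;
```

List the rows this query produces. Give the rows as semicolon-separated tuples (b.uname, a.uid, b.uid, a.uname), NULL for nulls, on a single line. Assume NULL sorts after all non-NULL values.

LEFT JOIN keeps every row from `users a`; unmatched rows get NULL for `users b`'s columns.
Matching on a.uid <> b.uid. A NULL in a compared column never satisfies the condition.
- a (uid=9) pairs with 3 row(s) of b.
- a (uid=3) pairs with 2 row(s) of b.
- a (uid=1) pairs with 3 row(s) of b.
- a (uid=3) pairs with 2 row(s) of b.
- a (uid=NULL) has no partner → padded with NULL.

(Bob, 1, 3, Wendy); (Bob, 9, 3, Liam); (Liam, 1, 3, Wendy); (Liam, 1, 9, Wendy); (Liam, 3, 9, Bob); (Liam, 3, 9, Liam); (Liam, 9, 3, Liam); (Wendy, 3, 1, Bob); (Wendy, 3, 1, Liam); (Wendy, 9, 1, Liam); (NULL, NULL, NULL, Zane)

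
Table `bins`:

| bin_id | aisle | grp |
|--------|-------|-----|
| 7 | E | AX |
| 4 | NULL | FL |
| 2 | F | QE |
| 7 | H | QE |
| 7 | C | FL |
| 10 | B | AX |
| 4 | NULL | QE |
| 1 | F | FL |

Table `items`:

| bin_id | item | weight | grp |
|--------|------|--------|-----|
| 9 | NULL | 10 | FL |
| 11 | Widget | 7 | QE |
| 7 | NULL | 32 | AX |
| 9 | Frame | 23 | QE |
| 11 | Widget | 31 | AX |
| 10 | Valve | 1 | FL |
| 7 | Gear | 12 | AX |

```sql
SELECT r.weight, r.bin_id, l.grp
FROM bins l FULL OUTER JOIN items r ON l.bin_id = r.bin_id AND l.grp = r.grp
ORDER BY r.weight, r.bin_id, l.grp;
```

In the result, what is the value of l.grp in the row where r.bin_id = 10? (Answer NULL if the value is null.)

NULL

FULL OUTER JOIN keeps every row from both sides; unmatched rows get NULL for the other side's columns.
Matching on l.bin_id = r.bin_id AND l.grp = r.grp.
- l[0] bin_id=7, grp=AX → 2 match(es) in r → 2 row(s).
- l[1] bin_id=4, grp=FL → no match; kept with NULLs on the r side.
- l[2] bin_id=2, grp=QE → no match; kept with NULLs on the r side.
- l[3] bin_id=7, grp=QE → no match; kept with NULLs on the r side.
- l[4] bin_id=7, grp=FL → no match; kept with NULLs on the r side.
- l[5] bin_id=10, grp=AX → no match; kept with NULLs on the r side.
- l[6] bin_id=4, grp=QE → no match; kept with NULLs on the r side.
- l[7] bin_id=1, grp=FL → no match; kept with NULLs on the r side.
- 5 row(s) from r found no l partner → padded with NULL.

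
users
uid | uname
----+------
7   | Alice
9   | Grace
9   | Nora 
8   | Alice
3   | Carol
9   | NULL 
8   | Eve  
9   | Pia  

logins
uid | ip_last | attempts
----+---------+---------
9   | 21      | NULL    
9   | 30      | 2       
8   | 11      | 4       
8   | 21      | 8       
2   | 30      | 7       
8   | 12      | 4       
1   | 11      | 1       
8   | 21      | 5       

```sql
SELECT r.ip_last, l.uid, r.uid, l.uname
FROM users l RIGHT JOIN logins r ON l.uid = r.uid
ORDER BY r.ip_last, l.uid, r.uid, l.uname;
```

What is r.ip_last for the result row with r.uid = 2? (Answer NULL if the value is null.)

30

RIGHT JOIN keeps every row from `logins`; unmatched rows get NULL for `users`'s columns.
Matching on l.uid = r.uid.
- l (uid=7) has no partner in r.
- l (uid=9) pairs with 2 row(s) of r.
- l (uid=9) pairs with 2 row(s) of r.
- l (uid=8) pairs with 4 row(s) of r.
- l (uid=3) has no partner in r.
- l (uid=9) pairs with 2 row(s) of r.
- l (uid=8) pairs with 4 row(s) of r.
- l (uid=9) pairs with 2 row(s) of r.
- 2 r row(s) had no l match → kept, l columns NULL.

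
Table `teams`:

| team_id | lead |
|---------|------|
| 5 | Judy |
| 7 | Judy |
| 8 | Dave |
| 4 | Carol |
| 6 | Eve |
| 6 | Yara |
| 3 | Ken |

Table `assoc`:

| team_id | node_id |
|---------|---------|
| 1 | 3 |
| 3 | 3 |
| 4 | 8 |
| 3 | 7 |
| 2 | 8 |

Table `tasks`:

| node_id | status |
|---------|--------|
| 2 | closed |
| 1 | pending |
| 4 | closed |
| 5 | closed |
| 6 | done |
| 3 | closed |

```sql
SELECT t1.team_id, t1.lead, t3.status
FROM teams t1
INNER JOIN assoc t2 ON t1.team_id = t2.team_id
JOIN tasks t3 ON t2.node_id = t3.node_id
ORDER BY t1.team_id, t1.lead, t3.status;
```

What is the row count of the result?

1

Joins associate left-to-right: teams INNER JOIN assoc on team_id gives 3 intermediate row(s).
Then INNER JOIN `tasks t3` on node_id: keep only rows whose t2.node_id appears in t3.
Result: 1 row(s).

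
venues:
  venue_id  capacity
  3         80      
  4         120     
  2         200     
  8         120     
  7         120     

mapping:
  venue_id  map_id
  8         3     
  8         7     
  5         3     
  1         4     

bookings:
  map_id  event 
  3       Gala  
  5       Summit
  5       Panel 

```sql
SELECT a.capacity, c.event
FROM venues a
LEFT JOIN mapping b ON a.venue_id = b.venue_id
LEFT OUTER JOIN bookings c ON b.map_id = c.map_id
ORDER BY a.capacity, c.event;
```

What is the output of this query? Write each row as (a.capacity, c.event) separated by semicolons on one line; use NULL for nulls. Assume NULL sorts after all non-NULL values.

(80, NULL); (120, Gala); (120, NULL); (120, NULL); (120, NULL); (200, NULL)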